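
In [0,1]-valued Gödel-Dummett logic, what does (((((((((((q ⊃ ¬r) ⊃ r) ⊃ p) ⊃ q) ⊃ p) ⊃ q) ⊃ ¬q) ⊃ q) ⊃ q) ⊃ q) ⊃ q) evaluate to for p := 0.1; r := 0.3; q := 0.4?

¬r: Gödel ¬ of 0.3 = 0 (operand ≠ 0)
(q ⊃ ¬r): 0.4 > 0, so result = 0
((q ⊃ ¬r) ⊃ r): 0 ≤ 0.3, so result = 1
(((q ⊃ ¬r) ⊃ r) ⊃ p): 1 > 0.1, so result = 0.1
((((q ⊃ ¬r) ⊃ r) ⊃ p) ⊃ q): 0.1 ≤ 0.4, so result = 1
(((((q ⊃ ¬r) ⊃ r) ⊃ p) ⊃ q) ⊃ p): 1 > 0.1, so result = 0.1
((((((q ⊃ ¬r) ⊃ r) ⊃ p) ⊃ q) ⊃ p) ⊃ q): 0.1 ≤ 0.4, so result = 1
¬q: Gödel ¬ of 0.4 = 0 (operand ≠ 0)
(((((((q ⊃ ¬r) ⊃ r) ⊃ p) ⊃ q) ⊃ p) ⊃ q) ⊃ ¬q): 1 > 0, so result = 0
((((((((q ⊃ ¬r) ⊃ r) ⊃ p) ⊃ q) ⊃ p) ⊃ q) ⊃ ¬q) ⊃ q): 0 ≤ 0.4, so result = 1
(((((((((q ⊃ ¬r) ⊃ r) ⊃ p) ⊃ q) ⊃ p) ⊃ q) ⊃ ¬q) ⊃ q) ⊃ q): 1 > 0.4, so result = 0.4
((((((((((q ⊃ ¬r) ⊃ r) ⊃ p) ⊃ q) ⊃ p) ⊃ q) ⊃ ¬q) ⊃ q) ⊃ q) ⊃ q): 0.4 ≤ 0.4, so result = 1
(((((((((((q ⊃ ¬r) ⊃ r) ⊃ p) ⊃ q) ⊃ p) ⊃ q) ⊃ ¬q) ⊃ q) ⊃ q) ⊃ q) ⊃ q): 1 > 0.4, so result = 0.4

0.40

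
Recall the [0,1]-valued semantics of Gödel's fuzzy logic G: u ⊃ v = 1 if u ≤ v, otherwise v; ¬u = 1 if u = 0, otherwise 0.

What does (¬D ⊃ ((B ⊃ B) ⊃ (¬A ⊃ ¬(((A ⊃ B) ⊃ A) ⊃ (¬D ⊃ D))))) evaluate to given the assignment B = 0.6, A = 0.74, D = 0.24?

¬D: Gödel ¬ of 0.24 = 0 (operand ≠ 0)
(B ⊃ B): 0.6 ≤ 0.6, so result = 1
¬A: Gödel ¬ of 0.74 = 0 (operand ≠ 0)
(A ⊃ B): 0.74 > 0.6, so result = 0.6
((A ⊃ B) ⊃ A): 0.6 ≤ 0.74, so result = 1
¬D: Gödel ¬ of 0.24 = 0 (operand ≠ 0)
(¬D ⊃ D): 0 ≤ 0.24, so result = 1
(((A ⊃ B) ⊃ A) ⊃ (¬D ⊃ D)): 1 ≤ 1, so result = 1
¬(((A ⊃ B) ⊃ A) ⊃ (¬D ⊃ D)): Gödel ¬ of 1 = 0 (operand ≠ 0)
(¬A ⊃ ¬(((A ⊃ B) ⊃ A) ⊃ (¬D ⊃ D))): 0 ≤ 0, so result = 1
((B ⊃ B) ⊃ (¬A ⊃ ¬(((A ⊃ B) ⊃ A) ⊃ (¬D ⊃ D)))): 1 ≤ 1, so result = 1
(¬D ⊃ ((B ⊃ B) ⊃ (¬A ⊃ ¬(((A ⊃ B) ⊃ A) ⊃ (¬D ⊃ D))))): 0 ≤ 1, so result = 1

1.00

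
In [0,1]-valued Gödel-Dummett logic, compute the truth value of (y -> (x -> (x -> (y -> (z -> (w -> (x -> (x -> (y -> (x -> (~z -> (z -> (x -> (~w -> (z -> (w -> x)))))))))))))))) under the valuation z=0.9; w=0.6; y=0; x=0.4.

1.00

~z: Gödel ¬ of 0.9 = 0 (operand ≠ 0)
~w: Gödel ¬ of 0.6 = 0 (operand ≠ 0)
(w -> x): 0.6 > 0.4, so result = 0.4
(z -> (w -> x)): 0.9 > 0.4, so result = 0.4
(~w -> (z -> (w -> x))): 0 ≤ 0.4, so result = 1
(x -> (~w -> (z -> (w -> x)))): 0.4 ≤ 1, so result = 1
(z -> (x -> (~w -> (z -> (w -> x))))): 0.9 ≤ 1, so result = 1
(~z -> (z -> (x -> (~w -> (z -> (w -> x)))))): 0 ≤ 1, so result = 1
(x -> (~z -> (z -> (x -> (~w -> (z -> (w -> x))))))): 0.4 ≤ 1, so result = 1
(y -> (x -> (~z -> (z -> (x -> (~w -> (z -> (w -> x)))))))): 0 ≤ 1, so result = 1
(x -> (y -> (x -> (~z -> (z -> (x -> (~w -> (z -> (w -> x))))))))): 0.4 ≤ 1, so result = 1
(x -> (x -> (y -> (x -> (~z -> (z -> (x -> (~w -> (z -> (w -> x)))))))))): 0.4 ≤ 1, so result = 1
(w -> (x -> (x -> (y -> (x -> (~z -> (z -> (x -> (~w -> (z -> (w -> x))))))))))): 0.6 ≤ 1, so result = 1
(z -> (w -> (x -> (x -> (y -> (x -> (~z -> (z -> (x -> (~w -> (z -> (w -> x)))))))))))): 0.9 ≤ 1, so result = 1
(y -> (z -> (w -> (x -> (x -> (y -> (x -> (~z -> (z -> (x -> (~w -> (z -> (w -> x))))))))))))): 0 ≤ 1, so result = 1
(x -> (y -> (z -> (w -> (x -> (x -> (y -> (x -> (~z -> (z -> (x -> (~w -> (z -> (w -> x)))))))))))))): 0.4 ≤ 1, so result = 1
(x -> (x -> (y -> (z -> (w -> (x -> (x -> (y -> (x -> (~z -> (z -> (x -> (~w -> (z -> (w -> x))))))))))))))): 0.4 ≤ 1, so result = 1
(y -> (x -> (x -> (y -> (z -> (w -> (x -> (x -> (y -> (x -> (~z -> (z -> (x -> (~w -> (z -> (w -> x)))))))))))))))): 0 ≤ 1, so result = 1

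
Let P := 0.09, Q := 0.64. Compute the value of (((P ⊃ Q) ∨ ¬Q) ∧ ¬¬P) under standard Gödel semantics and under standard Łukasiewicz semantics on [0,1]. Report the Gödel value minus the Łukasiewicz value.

0.91

Gödel evaluation:
  (P ⊃ Q): 0.09 ≤ 0.64, so result = 1
  ¬Q: Gödel ¬ of 0.64 = 0 (operand ≠ 0)
  ((P ⊃ Q) ∨ ¬Q) = max(1, 0) = 1
  ¬P: Gödel ¬ of 0.09 = 0 (operand ≠ 0)
  ¬¬P: Gödel ¬ of 0 = 1 (operand is 0)
  (((P ⊃ Q) ∨ ¬Q) ∧ ¬¬P) = min(1, 1) = 1
  Gödel value = 1
Łukasiewicz evaluation:
  (P ⊃ Q): min(1, 1 − 0.09 + 0.64) = 1
  ¬Q: Łukasiewicz ¬ gives 1 − 0.64 = 0.36
  ((P ⊃ Q) ∨ ¬Q) = max(1, 0.36) = 1
  ¬P: Łukasiewicz ¬ gives 1 − 0.09 = 0.91
  ¬¬P: Łukasiewicz ¬ gives 1 − 0.91 = 0.09
  (((P ⊃ Q) ∨ ¬Q) ∧ ¬¬P) = min(1, 0.09) = 0.09
  Łukasiewicz value = 0.09
Difference: 1 − 0.09 = 0.91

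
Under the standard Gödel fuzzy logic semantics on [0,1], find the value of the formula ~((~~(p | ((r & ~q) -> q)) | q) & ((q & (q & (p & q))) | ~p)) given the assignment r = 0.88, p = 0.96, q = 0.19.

~q: Gödel ¬ of 0.19 = 0 (operand ≠ 0)
(r & ~q) = min(0.88, 0) = 0
((r & ~q) -> q): 0 ≤ 0.19, so result = 1
(p | ((r & ~q) -> q)) = max(0.96, 1) = 1
~(p | ((r & ~q) -> q)): Gödel ¬ of 1 = 0 (operand ≠ 0)
~~(p | ((r & ~q) -> q)): Gödel ¬ of 0 = 1 (operand is 0)
(~~(p | ((r & ~q) -> q)) | q) = max(1, 0.19) = 1
(p & q) = min(0.96, 0.19) = 0.19
(q & (p & q)) = min(0.19, 0.19) = 0.19
(q & (q & (p & q))) = min(0.19, 0.19) = 0.19
~p: Gödel ¬ of 0.96 = 0 (operand ≠ 0)
((q & (q & (p & q))) | ~p) = max(0.19, 0) = 0.19
((~~(p | ((r & ~q) -> q)) | q) & ((q & (q & (p & q))) | ~p)) = min(1, 0.19) = 0.19
~((~~(p | ((r & ~q) -> q)) | q) & ((q & (q & (p & q))) | ~p)): Gödel ¬ of 0.19 = 0 (operand ≠ 0)

0.00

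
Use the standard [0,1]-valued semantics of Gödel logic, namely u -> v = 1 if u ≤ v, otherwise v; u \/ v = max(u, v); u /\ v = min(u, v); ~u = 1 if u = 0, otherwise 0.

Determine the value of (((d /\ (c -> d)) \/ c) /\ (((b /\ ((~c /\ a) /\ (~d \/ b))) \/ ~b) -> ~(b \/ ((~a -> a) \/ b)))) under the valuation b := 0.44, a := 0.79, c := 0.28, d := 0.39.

0.39

(c -> d): 0.28 ≤ 0.39, so result = 1
(d /\ (c -> d)) = min(0.39, 1) = 0.39
((d /\ (c -> d)) \/ c) = max(0.39, 0.28) = 0.39
~c: Gödel ¬ of 0.28 = 0 (operand ≠ 0)
(~c /\ a) = min(0, 0.79) = 0
~d: Gödel ¬ of 0.39 = 0 (operand ≠ 0)
(~d \/ b) = max(0, 0.44) = 0.44
((~c /\ a) /\ (~d \/ b)) = min(0, 0.44) = 0
(b /\ ((~c /\ a) /\ (~d \/ b))) = min(0.44, 0) = 0
~b: Gödel ¬ of 0.44 = 0 (operand ≠ 0)
((b /\ ((~c /\ a) /\ (~d \/ b))) \/ ~b) = max(0, 0) = 0
~a: Gödel ¬ of 0.79 = 0 (operand ≠ 0)
(~a -> a): 0 ≤ 0.79, so result = 1
((~a -> a) \/ b) = max(1, 0.44) = 1
(b \/ ((~a -> a) \/ b)) = max(0.44, 1) = 1
~(b \/ ((~a -> a) \/ b)): Gödel ¬ of 1 = 0 (operand ≠ 0)
(((b /\ ((~c /\ a) /\ (~d \/ b))) \/ ~b) -> ~(b \/ ((~a -> a) \/ b))): 0 ≤ 0, so result = 1
(((d /\ (c -> d)) \/ c) /\ (((b /\ ((~c /\ a) /\ (~d \/ b))) \/ ~b) -> ~(b \/ ((~a -> a) \/ b)))) = min(0.39, 1) = 0.39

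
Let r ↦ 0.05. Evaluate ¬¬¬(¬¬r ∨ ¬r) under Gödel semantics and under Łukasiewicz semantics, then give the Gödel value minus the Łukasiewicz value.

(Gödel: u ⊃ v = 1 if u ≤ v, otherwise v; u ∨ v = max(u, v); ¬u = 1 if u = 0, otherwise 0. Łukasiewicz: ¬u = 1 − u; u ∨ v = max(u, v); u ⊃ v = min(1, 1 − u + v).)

-0.05

Gödel evaluation:
  ¬r: Gödel ¬ of 0.05 = 0 (operand ≠ 0)
  ¬¬r: Gödel ¬ of 0 = 1 (operand is 0)
  ¬r: Gödel ¬ of 0.05 = 0 (operand ≠ 0)
  (¬¬r ∨ ¬r) = max(1, 0) = 1
  ¬(¬¬r ∨ ¬r): Gödel ¬ of 1 = 0 (operand ≠ 0)
  ¬¬(¬¬r ∨ ¬r): Gödel ¬ of 0 = 1 (operand is 0)
  ¬¬¬(¬¬r ∨ ¬r): Gödel ¬ of 1 = 0 (operand ≠ 0)
  Gödel value = 0
Łukasiewicz evaluation:
  ¬r: Łukasiewicz ¬ gives 1 − 0.05 = 0.95
  ¬¬r: Łukasiewicz ¬ gives 1 − 0.95 = 0.05
  ¬r: Łukasiewicz ¬ gives 1 − 0.05 = 0.95
  (¬¬r ∨ ¬r) = max(0.05, 0.95) = 0.95
  ¬(¬¬r ∨ ¬r): Łukasiewicz ¬ gives 1 − 0.95 = 0.05
  ¬¬(¬¬r ∨ ¬r): Łukasiewicz ¬ gives 1 − 0.05 = 0.95
  ¬¬¬(¬¬r ∨ ¬r): Łukasiewicz ¬ gives 1 − 0.95 = 0.05
  Łukasiewicz value = 0.05
Difference: 0 − 0.05 = -0.05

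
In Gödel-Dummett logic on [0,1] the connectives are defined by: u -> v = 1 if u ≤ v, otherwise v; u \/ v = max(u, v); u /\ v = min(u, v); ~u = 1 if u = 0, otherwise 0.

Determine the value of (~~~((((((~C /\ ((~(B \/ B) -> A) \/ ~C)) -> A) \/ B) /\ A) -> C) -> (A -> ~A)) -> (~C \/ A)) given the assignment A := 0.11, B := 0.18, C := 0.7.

0.11

~C: Gödel ¬ of 0.7 = 0 (operand ≠ 0)
(B \/ B) = max(0.18, 0.18) = 0.18
~(B \/ B): Gödel ¬ of 0.18 = 0 (operand ≠ 0)
(~(B \/ B) -> A): 0 ≤ 0.11, so result = 1
~C: Gödel ¬ of 0.7 = 0 (operand ≠ 0)
((~(B \/ B) -> A) \/ ~C) = max(1, 0) = 1
(~C /\ ((~(B \/ B) -> A) \/ ~C)) = min(0, 1) = 0
((~C /\ ((~(B \/ B) -> A) \/ ~C)) -> A): 0 ≤ 0.11, so result = 1
(((~C /\ ((~(B \/ B) -> A) \/ ~C)) -> A) \/ B) = max(1, 0.18) = 1
((((~C /\ ((~(B \/ B) -> A) \/ ~C)) -> A) \/ B) /\ A) = min(1, 0.11) = 0.11
(((((~C /\ ((~(B \/ B) -> A) \/ ~C)) -> A) \/ B) /\ A) -> C): 0.11 ≤ 0.7, so result = 1
~A: Gödel ¬ of 0.11 = 0 (operand ≠ 0)
(A -> ~A): 0.11 > 0, so result = 0
((((((~C /\ ((~(B \/ B) -> A) \/ ~C)) -> A) \/ B) /\ A) -> C) -> (A -> ~A)): 1 > 0, so result = 0
~((((((~C /\ ((~(B \/ B) -> A) \/ ~C)) -> A) \/ B) /\ A) -> C) -> (A -> ~A)): Gödel ¬ of 0 = 1 (operand is 0)
~~((((((~C /\ ((~(B \/ B) -> A) \/ ~C)) -> A) \/ B) /\ A) -> C) -> (A -> ~A)): Gödel ¬ of 1 = 0 (operand ≠ 0)
~~~((((((~C /\ ((~(B \/ B) -> A) \/ ~C)) -> A) \/ B) /\ A) -> C) -> (A -> ~A)): Gödel ¬ of 0 = 1 (operand is 0)
~C: Gödel ¬ of 0.7 = 0 (operand ≠ 0)
(~C \/ A) = max(0, 0.11) = 0.11
(~~~((((((~C /\ ((~(B \/ B) -> A) \/ ~C)) -> A) \/ B) /\ A) -> C) -> (A -> ~A)) -> (~C \/ A)): 1 > 0.11, so result = 0.11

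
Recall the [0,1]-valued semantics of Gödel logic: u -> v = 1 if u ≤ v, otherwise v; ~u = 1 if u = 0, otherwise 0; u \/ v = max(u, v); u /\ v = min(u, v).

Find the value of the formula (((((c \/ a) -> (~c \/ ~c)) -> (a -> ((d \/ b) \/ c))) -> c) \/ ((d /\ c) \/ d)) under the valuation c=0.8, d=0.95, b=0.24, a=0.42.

(c \/ a) = max(0.8, 0.42) = 0.8
~c: Gödel ¬ of 0.8 = 0 (operand ≠ 0)
~c: Gödel ¬ of 0.8 = 0 (operand ≠ 0)
(~c \/ ~c) = max(0, 0) = 0
((c \/ a) -> (~c \/ ~c)): 0.8 > 0, so result = 0
(d \/ b) = max(0.95, 0.24) = 0.95
((d \/ b) \/ c) = max(0.95, 0.8) = 0.95
(a -> ((d \/ b) \/ c)): 0.42 ≤ 0.95, so result = 1
(((c \/ a) -> (~c \/ ~c)) -> (a -> ((d \/ b) \/ c))): 0 ≤ 1, so result = 1
((((c \/ a) -> (~c \/ ~c)) -> (a -> ((d \/ b) \/ c))) -> c): 1 > 0.8, so result = 0.8
(d /\ c) = min(0.95, 0.8) = 0.8
((d /\ c) \/ d) = max(0.8, 0.95) = 0.95
(((((c \/ a) -> (~c \/ ~c)) -> (a -> ((d \/ b) \/ c))) -> c) \/ ((d /\ c) \/ d)) = max(0.8, 0.95) = 0.95

0.95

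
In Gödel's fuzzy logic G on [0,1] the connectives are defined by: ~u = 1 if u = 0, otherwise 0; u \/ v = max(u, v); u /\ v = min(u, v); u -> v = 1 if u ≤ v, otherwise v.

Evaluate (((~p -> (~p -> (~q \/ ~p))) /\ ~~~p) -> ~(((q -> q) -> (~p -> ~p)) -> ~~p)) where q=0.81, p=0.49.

~p: Gödel ¬ of 0.49 = 0 (operand ≠ 0)
~p: Gödel ¬ of 0.49 = 0 (operand ≠ 0)
~q: Gödel ¬ of 0.81 = 0 (operand ≠ 0)
~p: Gödel ¬ of 0.49 = 0 (operand ≠ 0)
(~q \/ ~p) = max(0, 0) = 0
(~p -> (~q \/ ~p)): 0 ≤ 0, so result = 1
(~p -> (~p -> (~q \/ ~p))): 0 ≤ 1, so result = 1
~p: Gödel ¬ of 0.49 = 0 (operand ≠ 0)
~~p: Gödel ¬ of 0 = 1 (operand is 0)
~~~p: Gödel ¬ of 1 = 0 (operand ≠ 0)
((~p -> (~p -> (~q \/ ~p))) /\ ~~~p) = min(1, 0) = 0
(q -> q): 0.81 ≤ 0.81, so result = 1
~p: Gödel ¬ of 0.49 = 0 (operand ≠ 0)
~p: Gödel ¬ of 0.49 = 0 (operand ≠ 0)
(~p -> ~p): 0 ≤ 0, so result = 1
((q -> q) -> (~p -> ~p)): 1 ≤ 1, so result = 1
~p: Gödel ¬ of 0.49 = 0 (operand ≠ 0)
~~p: Gödel ¬ of 0 = 1 (operand is 0)
(((q -> q) -> (~p -> ~p)) -> ~~p): 1 ≤ 1, so result = 1
~(((q -> q) -> (~p -> ~p)) -> ~~p): Gödel ¬ of 1 = 0 (operand ≠ 0)
(((~p -> (~p -> (~q \/ ~p))) /\ ~~~p) -> ~(((q -> q) -> (~p -> ~p)) -> ~~p)): 0 ≤ 0, so result = 1

1.00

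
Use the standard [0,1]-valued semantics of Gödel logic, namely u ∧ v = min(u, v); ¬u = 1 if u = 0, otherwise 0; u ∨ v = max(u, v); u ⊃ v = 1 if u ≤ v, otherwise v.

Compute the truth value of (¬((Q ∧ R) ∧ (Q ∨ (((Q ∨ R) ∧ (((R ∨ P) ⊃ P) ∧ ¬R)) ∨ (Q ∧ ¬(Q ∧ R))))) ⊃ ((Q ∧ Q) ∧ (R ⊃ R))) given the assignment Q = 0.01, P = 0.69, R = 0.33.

(Q ∧ R) = min(0.01, 0.33) = 0.01
(Q ∨ R) = max(0.01, 0.33) = 0.33
(R ∨ P) = max(0.33, 0.69) = 0.69
((R ∨ P) ⊃ P): 0.69 ≤ 0.69, so result = 1
¬R: Gödel ¬ of 0.33 = 0 (operand ≠ 0)
(((R ∨ P) ⊃ P) ∧ ¬R) = min(1, 0) = 0
((Q ∨ R) ∧ (((R ∨ P) ⊃ P) ∧ ¬R)) = min(0.33, 0) = 0
(Q ∧ R) = min(0.01, 0.33) = 0.01
¬(Q ∧ R): Gödel ¬ of 0.01 = 0 (operand ≠ 0)
(Q ∧ ¬(Q ∧ R)) = min(0.01, 0) = 0
(((Q ∨ R) ∧ (((R ∨ P) ⊃ P) ∧ ¬R)) ∨ (Q ∧ ¬(Q ∧ R))) = max(0, 0) = 0
(Q ∨ (((Q ∨ R) ∧ (((R ∨ P) ⊃ P) ∧ ¬R)) ∨ (Q ∧ ¬(Q ∧ R)))) = max(0.01, 0) = 0.01
((Q ∧ R) ∧ (Q ∨ (((Q ∨ R) ∧ (((R ∨ P) ⊃ P) ∧ ¬R)) ∨ (Q ∧ ¬(Q ∧ R))))) = min(0.01, 0.01) = 0.01
¬((Q ∧ R) ∧ (Q ∨ (((Q ∨ R) ∧ (((R ∨ P) ⊃ P) ∧ ¬R)) ∨ (Q ∧ ¬(Q ∧ R))))): Gödel ¬ of 0.01 = 0 (operand ≠ 0)
(Q ∧ Q) = min(0.01, 0.01) = 0.01
(R ⊃ R): 0.33 ≤ 0.33, so result = 1
((Q ∧ Q) ∧ (R ⊃ R)) = min(0.01, 1) = 0.01
(¬((Q ∧ R) ∧ (Q ∨ (((Q ∨ R) ∧ (((R ∨ P) ⊃ P) ∧ ¬R)) ∨ (Q ∧ ¬(Q ∧ R))))) ⊃ ((Q ∧ Q) ∧ (R ⊃ R))): 0 ≤ 0.01, so result = 1

1.00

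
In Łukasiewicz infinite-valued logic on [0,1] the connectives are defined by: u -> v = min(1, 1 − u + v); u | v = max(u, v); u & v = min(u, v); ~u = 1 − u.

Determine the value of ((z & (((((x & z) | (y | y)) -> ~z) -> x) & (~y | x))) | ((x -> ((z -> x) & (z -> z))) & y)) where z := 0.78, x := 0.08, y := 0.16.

0.16

(x & z) = min(0.08, 0.78) = 0.08
(y | y) = max(0.16, 0.16) = 0.16
((x & z) | (y | y)) = max(0.08, 0.16) = 0.16
~z: Łukasiewicz ¬ gives 1 − 0.78 = 0.22
(((x & z) | (y | y)) -> ~z): min(1, 1 − 0.16 + 0.22) = 1
((((x & z) | (y | y)) -> ~z) -> x): min(1, 1 − 1 + 0.08) = 0.08
~y: Łukasiewicz ¬ gives 1 − 0.16 = 0.84
(~y | x) = max(0.84, 0.08) = 0.84
(((((x & z) | (y | y)) -> ~z) -> x) & (~y | x)) = min(0.08, 0.84) = 0.08
(z & (((((x & z) | (y | y)) -> ~z) -> x) & (~y | x))) = min(0.78, 0.08) = 0.08
(z -> x): min(1, 1 − 0.78 + 0.08) = 0.3
(z -> z): min(1, 1 − 0.78 + 0.78) = 1
((z -> x) & (z -> z)) = min(0.3, 1) = 0.3
(x -> ((z -> x) & (z -> z))): min(1, 1 − 0.08 + 0.3) = 1
((x -> ((z -> x) & (z -> z))) & y) = min(1, 0.16) = 0.16
((z & (((((x & z) | (y | y)) -> ~z) -> x) & (~y | x))) | ((x -> ((z -> x) & (z -> z))) & y)) = max(0.08, 0.16) = 0.16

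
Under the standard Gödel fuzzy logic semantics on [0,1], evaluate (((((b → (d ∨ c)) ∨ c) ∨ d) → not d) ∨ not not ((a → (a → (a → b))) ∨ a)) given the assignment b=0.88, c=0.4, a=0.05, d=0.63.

1.00

(d ∨ c) = max(0.63, 0.4) = 0.63
(b → (d ∨ c)): 0.88 > 0.63, so result = 0.63
((b → (d ∨ c)) ∨ c) = max(0.63, 0.4) = 0.63
(((b → (d ∨ c)) ∨ c) ∨ d) = max(0.63, 0.63) = 0.63
not d: Gödel ¬ of 0.63 = 0 (operand ≠ 0)
((((b → (d ∨ c)) ∨ c) ∨ d) → not d): 0.63 > 0, so result = 0
(a → b): 0.05 ≤ 0.88, so result = 1
(a → (a → b)): 0.05 ≤ 1, so result = 1
(a → (a → (a → b))): 0.05 ≤ 1, so result = 1
((a → (a → (a → b))) ∨ a) = max(1, 0.05) = 1
not ((a → (a → (a → b))) ∨ a): Gödel ¬ of 1 = 0 (operand ≠ 0)
not not ((a → (a → (a → b))) ∨ a): Gödel ¬ of 0 = 1 (operand is 0)
(((((b → (d ∨ c)) ∨ c) ∨ d) → not d) ∨ not not ((a → (a → (a → b))) ∨ a)) = max(0, 1) = 1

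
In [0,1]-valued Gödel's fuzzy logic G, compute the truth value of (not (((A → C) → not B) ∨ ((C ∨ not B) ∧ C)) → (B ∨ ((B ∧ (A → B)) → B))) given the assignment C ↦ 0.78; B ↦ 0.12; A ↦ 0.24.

1.00

(A → C): 0.24 ≤ 0.78, so result = 1
not B: Gödel ¬ of 0.12 = 0 (operand ≠ 0)
((A → C) → not B): 1 > 0, so result = 0
not B: Gödel ¬ of 0.12 = 0 (operand ≠ 0)
(C ∨ not B) = max(0.78, 0) = 0.78
((C ∨ not B) ∧ C) = min(0.78, 0.78) = 0.78
(((A → C) → not B) ∨ ((C ∨ not B) ∧ C)) = max(0, 0.78) = 0.78
not (((A → C) → not B) ∨ ((C ∨ not B) ∧ C)): Gödel ¬ of 0.78 = 0 (operand ≠ 0)
(A → B): 0.24 > 0.12, so result = 0.12
(B ∧ (A → B)) = min(0.12, 0.12) = 0.12
((B ∧ (A → B)) → B): 0.12 ≤ 0.12, so result = 1
(B ∨ ((B ∧ (A → B)) → B)) = max(0.12, 1) = 1
(not (((A → C) → not B) ∨ ((C ∨ not B) ∧ C)) → (B ∨ ((B ∧ (A → B)) → B))): 0 ≤ 1, so result = 1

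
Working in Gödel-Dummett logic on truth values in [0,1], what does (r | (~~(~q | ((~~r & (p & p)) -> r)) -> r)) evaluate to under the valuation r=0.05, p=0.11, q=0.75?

0.05

~q: Gödel ¬ of 0.75 = 0 (operand ≠ 0)
~r: Gödel ¬ of 0.05 = 0 (operand ≠ 0)
~~r: Gödel ¬ of 0 = 1 (operand is 0)
(p & p) = min(0.11, 0.11) = 0.11
(~~r & (p & p)) = min(1, 0.11) = 0.11
((~~r & (p & p)) -> r): 0.11 > 0.05, so result = 0.05
(~q | ((~~r & (p & p)) -> r)) = max(0, 0.05) = 0.05
~(~q | ((~~r & (p & p)) -> r)): Gödel ¬ of 0.05 = 0 (operand ≠ 0)
~~(~q | ((~~r & (p & p)) -> r)): Gödel ¬ of 0 = 1 (operand is 0)
(~~(~q | ((~~r & (p & p)) -> r)) -> r): 1 > 0.05, so result = 0.05
(r | (~~(~q | ((~~r & (p & p)) -> r)) -> r)) = max(0.05, 0.05) = 0.05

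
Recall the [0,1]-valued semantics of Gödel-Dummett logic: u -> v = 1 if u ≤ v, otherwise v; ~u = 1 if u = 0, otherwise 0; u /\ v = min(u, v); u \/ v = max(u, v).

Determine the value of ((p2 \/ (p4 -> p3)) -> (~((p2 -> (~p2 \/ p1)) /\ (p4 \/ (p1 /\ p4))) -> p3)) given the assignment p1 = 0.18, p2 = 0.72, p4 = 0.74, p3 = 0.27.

(p4 -> p3): 0.74 > 0.27, so result = 0.27
(p2 \/ (p4 -> p3)) = max(0.72, 0.27) = 0.72
~p2: Gödel ¬ of 0.72 = 0 (operand ≠ 0)
(~p2 \/ p1) = max(0, 0.18) = 0.18
(p2 -> (~p2 \/ p1)): 0.72 > 0.18, so result = 0.18
(p1 /\ p4) = min(0.18, 0.74) = 0.18
(p4 \/ (p1 /\ p4)) = max(0.74, 0.18) = 0.74
((p2 -> (~p2 \/ p1)) /\ (p4 \/ (p1 /\ p4))) = min(0.18, 0.74) = 0.18
~((p2 -> (~p2 \/ p1)) /\ (p4 \/ (p1 /\ p4))): Gödel ¬ of 0.18 = 0 (operand ≠ 0)
(~((p2 -> (~p2 \/ p1)) /\ (p4 \/ (p1 /\ p4))) -> p3): 0 ≤ 0.27, so result = 1
((p2 \/ (p4 -> p3)) -> (~((p2 -> (~p2 \/ p1)) /\ (p4 \/ (p1 /\ p4))) -> p3)): 0.72 ≤ 1, so result = 1

1.00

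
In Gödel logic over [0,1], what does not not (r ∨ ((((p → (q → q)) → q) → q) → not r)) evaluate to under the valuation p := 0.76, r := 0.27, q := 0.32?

(q → q): 0.32 ≤ 0.32, so result = 1
(p → (q → q)): 0.76 ≤ 1, so result = 1
((p → (q → q)) → q): 1 > 0.32, so result = 0.32
(((p → (q → q)) → q) → q): 0.32 ≤ 0.32, so result = 1
not r: Gödel ¬ of 0.27 = 0 (operand ≠ 0)
((((p → (q → q)) → q) → q) → not r): 1 > 0, so result = 0
(r ∨ ((((p → (q → q)) → q) → q) → not r)) = max(0.27, 0) = 0.27
not (r ∨ ((((p → (q → q)) → q) → q) → not r)): Gödel ¬ of 0.27 = 0 (operand ≠ 0)
not not (r ∨ ((((p → (q → q)) → q) → q) → not r)): Gödel ¬ of 0 = 1 (operand is 0)

1.00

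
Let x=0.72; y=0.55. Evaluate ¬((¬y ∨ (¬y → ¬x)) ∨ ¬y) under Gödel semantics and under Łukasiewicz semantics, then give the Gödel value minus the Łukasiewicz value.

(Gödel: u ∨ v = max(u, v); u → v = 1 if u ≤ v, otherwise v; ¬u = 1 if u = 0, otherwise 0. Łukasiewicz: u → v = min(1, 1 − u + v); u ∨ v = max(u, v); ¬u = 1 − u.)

-0.17

Gödel evaluation:
  ¬y: Gödel ¬ of 0.55 = 0 (operand ≠ 0)
  ¬y: Gödel ¬ of 0.55 = 0 (operand ≠ 0)
  ¬x: Gödel ¬ of 0.72 = 0 (operand ≠ 0)
  (¬y → ¬x): 0 ≤ 0, so result = 1
  (¬y ∨ (¬y → ¬x)) = max(0, 1) = 1
  ¬y: Gödel ¬ of 0.55 = 0 (operand ≠ 0)
  ((¬y ∨ (¬y → ¬x)) ∨ ¬y) = max(1, 0) = 1
  ¬((¬y ∨ (¬y → ¬x)) ∨ ¬y): Gödel ¬ of 1 = 0 (operand ≠ 0)
  Gödel value = 0
Łukasiewicz evaluation:
  ¬y: Łukasiewicz ¬ gives 1 − 0.55 = 0.45
  ¬y: Łukasiewicz ¬ gives 1 − 0.55 = 0.45
  ¬x: Łukasiewicz ¬ gives 1 − 0.72 = 0.28
  (¬y → ¬x): min(1, 1 − 0.45 + 0.28) = 0.83
  (¬y ∨ (¬y → ¬x)) = max(0.45, 0.83) = 0.83
  ¬y: Łukasiewicz ¬ gives 1 − 0.55 = 0.45
  ((¬y ∨ (¬y → ¬x)) ∨ ¬y) = max(0.83, 0.45) = 0.83
  ¬((¬y ∨ (¬y → ¬x)) ∨ ¬y): Łukasiewicz ¬ gives 1 − 0.83 = 0.17
  Łukasiewicz value = 0.17
Difference: 0 − 0.17 = -0.17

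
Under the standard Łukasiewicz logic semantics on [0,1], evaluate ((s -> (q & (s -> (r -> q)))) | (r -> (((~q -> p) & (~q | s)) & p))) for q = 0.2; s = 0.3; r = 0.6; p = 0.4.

(r -> q): min(1, 1 − 0.6 + 0.2) = 0.6
(s -> (r -> q)): min(1, 1 − 0.3 + 0.6) = 1
(q & (s -> (r -> q))) = min(0.2, 1) = 0.2
(s -> (q & (s -> (r -> q)))): min(1, 1 − 0.3 + 0.2) = 0.9
~q: Łukasiewicz ¬ gives 1 − 0.2 = 0.8
(~q -> p): min(1, 1 − 0.8 + 0.4) = 0.6
~q: Łukasiewicz ¬ gives 1 − 0.2 = 0.8
(~q | s) = max(0.8, 0.3) = 0.8
((~q -> p) & (~q | s)) = min(0.6, 0.8) = 0.6
(((~q -> p) & (~q | s)) & p) = min(0.6, 0.4) = 0.4
(r -> (((~q -> p) & (~q | s)) & p)): min(1, 1 − 0.6 + 0.4) = 0.8
((s -> (q & (s -> (r -> q)))) | (r -> (((~q -> p) & (~q | s)) & p))) = max(0.9, 0.8) = 0.9

0.90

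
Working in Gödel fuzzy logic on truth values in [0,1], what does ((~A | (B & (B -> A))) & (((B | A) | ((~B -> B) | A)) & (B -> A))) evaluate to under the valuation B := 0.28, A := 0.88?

0.28

~A: Gödel ¬ of 0.88 = 0 (operand ≠ 0)
(B -> A): 0.28 ≤ 0.88, so result = 1
(B & (B -> A)) = min(0.28, 1) = 0.28
(~A | (B & (B -> A))) = max(0, 0.28) = 0.28
(B | A) = max(0.28, 0.88) = 0.88
~B: Gödel ¬ of 0.28 = 0 (operand ≠ 0)
(~B -> B): 0 ≤ 0.28, so result = 1
((~B -> B) | A) = max(1, 0.88) = 1
((B | A) | ((~B -> B) | A)) = max(0.88, 1) = 1
(B -> A): 0.28 ≤ 0.88, so result = 1
(((B | A) | ((~B -> B) | A)) & (B -> A)) = min(1, 1) = 1
((~A | (B & (B -> A))) & (((B | A) | ((~B -> B) | A)) & (B -> A))) = min(0.28, 1) = 0.28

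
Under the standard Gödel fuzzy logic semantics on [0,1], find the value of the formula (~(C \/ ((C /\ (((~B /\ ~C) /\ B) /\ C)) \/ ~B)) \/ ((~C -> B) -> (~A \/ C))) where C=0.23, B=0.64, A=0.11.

0.23

~B: Gödel ¬ of 0.64 = 0 (operand ≠ 0)
~C: Gödel ¬ of 0.23 = 0 (operand ≠ 0)
(~B /\ ~C) = min(0, 0) = 0
((~B /\ ~C) /\ B) = min(0, 0.64) = 0
(((~B /\ ~C) /\ B) /\ C) = min(0, 0.23) = 0
(C /\ (((~B /\ ~C) /\ B) /\ C)) = min(0.23, 0) = 0
~B: Gödel ¬ of 0.64 = 0 (operand ≠ 0)
((C /\ (((~B /\ ~C) /\ B) /\ C)) \/ ~B) = max(0, 0) = 0
(C \/ ((C /\ (((~B /\ ~C) /\ B) /\ C)) \/ ~B)) = max(0.23, 0) = 0.23
~(C \/ ((C /\ (((~B /\ ~C) /\ B) /\ C)) \/ ~B)): Gödel ¬ of 0.23 = 0 (operand ≠ 0)
~C: Gödel ¬ of 0.23 = 0 (operand ≠ 0)
(~C -> B): 0 ≤ 0.64, so result = 1
~A: Gödel ¬ of 0.11 = 0 (operand ≠ 0)
(~A \/ C) = max(0, 0.23) = 0.23
((~C -> B) -> (~A \/ C)): 1 > 0.23, so result = 0.23
(~(C \/ ((C /\ (((~B /\ ~C) /\ B) /\ C)) \/ ~B)) \/ ((~C -> B) -> (~A \/ C))) = max(0, 0.23) = 0.23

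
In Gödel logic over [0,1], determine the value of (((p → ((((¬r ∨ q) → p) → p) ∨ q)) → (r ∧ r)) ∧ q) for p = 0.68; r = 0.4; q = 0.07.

0.07

¬r: Gödel ¬ of 0.4 = 0 (operand ≠ 0)
(¬r ∨ q) = max(0, 0.07) = 0.07
((¬r ∨ q) → p): 0.07 ≤ 0.68, so result = 1
(((¬r ∨ q) → p) → p): 1 > 0.68, so result = 0.68
((((¬r ∨ q) → p) → p) ∨ q) = max(0.68, 0.07) = 0.68
(p → ((((¬r ∨ q) → p) → p) ∨ q)): 0.68 ≤ 0.68, so result = 1
(r ∧ r) = min(0.4, 0.4) = 0.4
((p → ((((¬r ∨ q) → p) → p) ∨ q)) → (r ∧ r)): 1 > 0.4, so result = 0.4
(((p → ((((¬r ∨ q) → p) → p) ∨ q)) → (r ∧ r)) ∧ q) = min(0.4, 0.07) = 0.07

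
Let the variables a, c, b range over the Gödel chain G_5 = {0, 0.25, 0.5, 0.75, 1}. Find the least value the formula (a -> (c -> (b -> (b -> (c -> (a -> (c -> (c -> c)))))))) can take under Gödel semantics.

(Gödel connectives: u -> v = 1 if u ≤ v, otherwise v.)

Every assignment gives 1. For instance at a = 0, c = 0, b = 0:
  (c -> c): 0 ≤ 0, so result = 1
  (c -> (c -> c)): 0 ≤ 1, so result = 1
  (a -> (c -> (c -> c))): 0 ≤ 1, so result = 1
  (c -> (a -> (c -> (c -> c)))): 0 ≤ 1, so result = 1
  (b -> (c -> (a -> (c -> (c -> c))))): 0 ≤ 1, so result = 1
  (b -> (b -> (c -> (a -> (c -> (c -> c)))))): 0 ≤ 1, so result = 1
  (c -> (b -> (b -> (c -> (a -> (c -> (c -> c))))))): 0 ≤ 1, so result = 1
  (a -> (c -> (b -> (b -> (c -> (a -> (c -> (c -> c)))))))): 0 ≤ 1, so result = 1
All 125 assignments give value 1 — the formula is a G_5-tautology.

1.00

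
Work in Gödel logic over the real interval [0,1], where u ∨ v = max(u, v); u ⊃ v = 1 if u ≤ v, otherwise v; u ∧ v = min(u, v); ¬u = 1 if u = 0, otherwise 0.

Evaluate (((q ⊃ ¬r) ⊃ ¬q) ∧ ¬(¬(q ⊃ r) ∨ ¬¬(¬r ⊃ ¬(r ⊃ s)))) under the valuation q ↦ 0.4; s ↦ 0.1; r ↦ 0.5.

¬r: Gödel ¬ of 0.5 = 0 (operand ≠ 0)
(q ⊃ ¬r): 0.4 > 0, so result = 0
¬q: Gödel ¬ of 0.4 = 0 (operand ≠ 0)
((q ⊃ ¬r) ⊃ ¬q): 0 ≤ 0, so result = 1
(q ⊃ r): 0.4 ≤ 0.5, so result = 1
¬(q ⊃ r): Gödel ¬ of 1 = 0 (operand ≠ 0)
¬r: Gödel ¬ of 0.5 = 0 (operand ≠ 0)
(r ⊃ s): 0.5 > 0.1, so result = 0.1
¬(r ⊃ s): Gödel ¬ of 0.1 = 0 (operand ≠ 0)
(¬r ⊃ ¬(r ⊃ s)): 0 ≤ 0, so result = 1
¬(¬r ⊃ ¬(r ⊃ s)): Gödel ¬ of 1 = 0 (operand ≠ 0)
¬¬(¬r ⊃ ¬(r ⊃ s)): Gödel ¬ of 0 = 1 (operand is 0)
(¬(q ⊃ r) ∨ ¬¬(¬r ⊃ ¬(r ⊃ s))) = max(0, 1) = 1
¬(¬(q ⊃ r) ∨ ¬¬(¬r ⊃ ¬(r ⊃ s))): Gödel ¬ of 1 = 0 (operand ≠ 0)
(((q ⊃ ¬r) ⊃ ¬q) ∧ ¬(¬(q ⊃ r) ∨ ¬¬(¬r ⊃ ¬(r ⊃ s)))) = min(1, 0) = 0

0.00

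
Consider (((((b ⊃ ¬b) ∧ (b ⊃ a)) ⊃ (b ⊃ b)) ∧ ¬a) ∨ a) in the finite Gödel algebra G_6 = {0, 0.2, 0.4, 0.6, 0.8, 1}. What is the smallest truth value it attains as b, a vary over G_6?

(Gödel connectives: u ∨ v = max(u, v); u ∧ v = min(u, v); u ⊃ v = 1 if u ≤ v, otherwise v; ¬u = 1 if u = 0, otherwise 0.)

The minimum is attained at b = 0, a = 0.2:
  ¬b: Gödel ¬ of 0 = 1 (operand is 0)
  (b ⊃ ¬b): 0 ≤ 1, so result = 1
  (b ⊃ a): 0 ≤ 0.2, so result = 1
  ((b ⊃ ¬b) ∧ (b ⊃ a)) = min(1, 1) = 1
  (b ⊃ b): 0 ≤ 0, so result = 1
  (((b ⊃ ¬b) ∧ (b ⊃ a)) ⊃ (b ⊃ b)): 1 ≤ 1, so result = 1
  ¬a: Gödel ¬ of 0.2 = 0 (operand ≠ 0)
  ((((b ⊃ ¬b) ∧ (b ⊃ a)) ⊃ (b ⊃ b)) ∧ ¬a) = min(1, 0) = 0
  (((((b ⊃ ¬b) ∧ (b ⊃ a)) ⊃ (b ⊃ b)) ∧ ¬a) ∨ a) = max(0, 0.2) = 0.2
Checking all 36 assignments confirms none give a value below 0.20.

0.20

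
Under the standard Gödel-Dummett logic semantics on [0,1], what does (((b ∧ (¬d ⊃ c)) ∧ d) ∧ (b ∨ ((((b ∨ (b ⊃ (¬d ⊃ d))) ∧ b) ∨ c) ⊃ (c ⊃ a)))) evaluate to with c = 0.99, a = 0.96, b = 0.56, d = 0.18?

0.18

¬d: Gödel ¬ of 0.18 = 0 (operand ≠ 0)
(¬d ⊃ c): 0 ≤ 0.99, so result = 1
(b ∧ (¬d ⊃ c)) = min(0.56, 1) = 0.56
((b ∧ (¬d ⊃ c)) ∧ d) = min(0.56, 0.18) = 0.18
¬d: Gödel ¬ of 0.18 = 0 (operand ≠ 0)
(¬d ⊃ d): 0 ≤ 0.18, so result = 1
(b ⊃ (¬d ⊃ d)): 0.56 ≤ 1, so result = 1
(b ∨ (b ⊃ (¬d ⊃ d))) = max(0.56, 1) = 1
((b ∨ (b ⊃ (¬d ⊃ d))) ∧ b) = min(1, 0.56) = 0.56
(((b ∨ (b ⊃ (¬d ⊃ d))) ∧ b) ∨ c) = max(0.56, 0.99) = 0.99
(c ⊃ a): 0.99 > 0.96, so result = 0.96
((((b ∨ (b ⊃ (¬d ⊃ d))) ∧ b) ∨ c) ⊃ (c ⊃ a)): 0.99 > 0.96, so result = 0.96
(b ∨ ((((b ∨ (b ⊃ (¬d ⊃ d))) ∧ b) ∨ c) ⊃ (c ⊃ a))) = max(0.56, 0.96) = 0.96
(((b ∧ (¬d ⊃ c)) ∧ d) ∧ (b ∨ ((((b ∨ (b ⊃ (¬d ⊃ d))) ∧ b) ∨ c) ⊃ (c ⊃ a)))) = min(0.18, 0.96) = 0.18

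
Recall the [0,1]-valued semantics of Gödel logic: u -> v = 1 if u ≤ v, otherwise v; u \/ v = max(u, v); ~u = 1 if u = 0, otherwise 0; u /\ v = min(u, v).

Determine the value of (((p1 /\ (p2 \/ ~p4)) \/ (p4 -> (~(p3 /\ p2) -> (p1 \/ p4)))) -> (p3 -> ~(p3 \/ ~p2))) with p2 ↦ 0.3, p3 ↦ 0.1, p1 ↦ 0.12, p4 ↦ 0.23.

0.00

~p4: Gödel ¬ of 0.23 = 0 (operand ≠ 0)
(p2 \/ ~p4) = max(0.3, 0) = 0.3
(p1 /\ (p2 \/ ~p4)) = min(0.12, 0.3) = 0.12
(p3 /\ p2) = min(0.1, 0.3) = 0.1
~(p3 /\ p2): Gödel ¬ of 0.1 = 0 (operand ≠ 0)
(p1 \/ p4) = max(0.12, 0.23) = 0.23
(~(p3 /\ p2) -> (p1 \/ p4)): 0 ≤ 0.23, so result = 1
(p4 -> (~(p3 /\ p2) -> (p1 \/ p4))): 0.23 ≤ 1, so result = 1
((p1 /\ (p2 \/ ~p4)) \/ (p4 -> (~(p3 /\ p2) -> (p1 \/ p4)))) = max(0.12, 1) = 1
~p2: Gödel ¬ of 0.3 = 0 (operand ≠ 0)
(p3 \/ ~p2) = max(0.1, 0) = 0.1
~(p3 \/ ~p2): Gödel ¬ of 0.1 = 0 (operand ≠ 0)
(p3 -> ~(p3 \/ ~p2)): 0.1 > 0, so result = 0
(((p1 /\ (p2 \/ ~p4)) \/ (p4 -> (~(p3 /\ p2) -> (p1 \/ p4)))) -> (p3 -> ~(p3 \/ ~p2))): 1 > 0, so result = 0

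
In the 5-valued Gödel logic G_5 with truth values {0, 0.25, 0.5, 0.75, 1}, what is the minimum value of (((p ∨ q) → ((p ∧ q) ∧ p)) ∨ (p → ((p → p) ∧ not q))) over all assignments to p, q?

0.25

The minimum is attained at p = 0.25, q = 0.5:
  (p ∨ q) = max(0.25, 0.5) = 0.5
  (p ∧ q) = min(0.25, 0.5) = 0.25
  ((p ∧ q) ∧ p) = min(0.25, 0.25) = 0.25
  ((p ∨ q) → ((p ∧ q) ∧ p)): 0.5 > 0.25, so result = 0.25
  (p → p): 0.25 ≤ 0.25, so result = 1
  not q: Gödel ¬ of 0.5 = 0 (operand ≠ 0)
  ((p → p) ∧ not q) = min(1, 0) = 0
  (p → ((p → p) ∧ not q)): 0.25 > 0, so result = 0
  (((p ∨ q) → ((p ∧ q) ∧ p)) ∨ (p → ((p → p) ∧ not q))) = max(0.25, 0) = 0.25
Checking all 25 assignments confirms none give a value below 0.25.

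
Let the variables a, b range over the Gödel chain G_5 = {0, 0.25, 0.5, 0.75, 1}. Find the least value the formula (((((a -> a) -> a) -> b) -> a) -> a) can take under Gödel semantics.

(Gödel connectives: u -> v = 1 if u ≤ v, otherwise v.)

0.25

The minimum is attained at a = 0.25, b = 0:
  (a -> a): 0.25 ≤ 0.25, so result = 1
  ((a -> a) -> a): 1 > 0.25, so result = 0.25
  (((a -> a) -> a) -> b): 0.25 > 0, so result = 0
  ((((a -> a) -> a) -> b) -> a): 0 ≤ 0.25, so result = 1
  (((((a -> a) -> a) -> b) -> a) -> a): 1 > 0.25, so result = 0.25
Checking all 25 assignments confirms none give a value below 0.25.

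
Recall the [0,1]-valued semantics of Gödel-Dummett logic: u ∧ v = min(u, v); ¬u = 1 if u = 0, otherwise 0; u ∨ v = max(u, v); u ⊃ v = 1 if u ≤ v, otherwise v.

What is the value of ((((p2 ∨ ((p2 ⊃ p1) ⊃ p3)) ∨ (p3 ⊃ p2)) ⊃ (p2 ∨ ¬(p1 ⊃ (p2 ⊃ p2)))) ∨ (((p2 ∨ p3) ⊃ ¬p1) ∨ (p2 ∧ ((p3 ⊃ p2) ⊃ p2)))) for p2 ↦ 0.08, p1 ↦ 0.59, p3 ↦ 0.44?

0.08

(p2 ⊃ p1): 0.08 ≤ 0.59, so result = 1
((p2 ⊃ p1) ⊃ p3): 1 > 0.44, so result = 0.44
(p2 ∨ ((p2 ⊃ p1) ⊃ p3)) = max(0.08, 0.44) = 0.44
(p3 ⊃ p2): 0.44 > 0.08, so result = 0.08
((p2 ∨ ((p2 ⊃ p1) ⊃ p3)) ∨ (p3 ⊃ p2)) = max(0.44, 0.08) = 0.44
(p2 ⊃ p2): 0.08 ≤ 0.08, so result = 1
(p1 ⊃ (p2 ⊃ p2)): 0.59 ≤ 1, so result = 1
¬(p1 ⊃ (p2 ⊃ p2)): Gödel ¬ of 1 = 0 (operand ≠ 0)
(p2 ∨ ¬(p1 ⊃ (p2 ⊃ p2))) = max(0.08, 0) = 0.08
(((p2 ∨ ((p2 ⊃ p1) ⊃ p3)) ∨ (p3 ⊃ p2)) ⊃ (p2 ∨ ¬(p1 ⊃ (p2 ⊃ p2)))): 0.44 > 0.08, so result = 0.08
(p2 ∨ p3) = max(0.08, 0.44) = 0.44
¬p1: Gödel ¬ of 0.59 = 0 (operand ≠ 0)
((p2 ∨ p3) ⊃ ¬p1): 0.44 > 0, so result = 0
(p3 ⊃ p2): 0.44 > 0.08, so result = 0.08
((p3 ⊃ p2) ⊃ p2): 0.08 ≤ 0.08, so result = 1
(p2 ∧ ((p3 ⊃ p2) ⊃ p2)) = min(0.08, 1) = 0.08
(((p2 ∨ p3) ⊃ ¬p1) ∨ (p2 ∧ ((p3 ⊃ p2) ⊃ p2))) = max(0, 0.08) = 0.08
((((p2 ∨ ((p2 ⊃ p1) ⊃ p3)) ∨ (p3 ⊃ p2)) ⊃ (p2 ∨ ¬(p1 ⊃ (p2 ⊃ p2)))) ∨ (((p2 ∨ p3) ⊃ ¬p1) ∨ (p2 ∧ ((p3 ⊃ p2) ⊃ p2)))) = max(0.08, 0.08) = 0.08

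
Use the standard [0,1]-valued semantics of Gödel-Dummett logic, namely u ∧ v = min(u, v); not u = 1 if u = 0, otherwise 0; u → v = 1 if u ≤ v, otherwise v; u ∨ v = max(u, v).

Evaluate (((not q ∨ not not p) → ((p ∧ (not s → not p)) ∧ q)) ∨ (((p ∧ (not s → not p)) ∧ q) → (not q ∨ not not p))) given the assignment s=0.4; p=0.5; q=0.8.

1.00

not q: Gödel ¬ of 0.8 = 0 (operand ≠ 0)
not p: Gödel ¬ of 0.5 = 0 (operand ≠ 0)
not not p: Gödel ¬ of 0 = 1 (operand is 0)
(not q ∨ not not p) = max(0, 1) = 1
not s: Gödel ¬ of 0.4 = 0 (operand ≠ 0)
not p: Gödel ¬ of 0.5 = 0 (operand ≠ 0)
(not s → not p): 0 ≤ 0, so result = 1
(p ∧ (not s → not p)) = min(0.5, 1) = 0.5
((p ∧ (not s → not p)) ∧ q) = min(0.5, 0.8) = 0.5
((not q ∨ not not p) → ((p ∧ (not s → not p)) ∧ q)): 1 > 0.5, so result = 0.5
not s: Gödel ¬ of 0.4 = 0 (operand ≠ 0)
not p: Gödel ¬ of 0.5 = 0 (operand ≠ 0)
(not s → not p): 0 ≤ 0, so result = 1
(p ∧ (not s → not p)) = min(0.5, 1) = 0.5
((p ∧ (not s → not p)) ∧ q) = min(0.5, 0.8) = 0.5
not q: Gödel ¬ of 0.8 = 0 (operand ≠ 0)
not p: Gödel ¬ of 0.5 = 0 (operand ≠ 0)
not not p: Gödel ¬ of 0 = 1 (operand is 0)
(not q ∨ not not p) = max(0, 1) = 1
(((p ∧ (not s → not p)) ∧ q) → (not q ∨ not not p)): 0.5 ≤ 1, so result = 1
(((not q ∨ not not p) → ((p ∧ (not s → not p)) ∧ q)) ∨ (((p ∧ (not s → not p)) ∧ q) → (not q ∨ not not p))) = max(0.5, 1) = 1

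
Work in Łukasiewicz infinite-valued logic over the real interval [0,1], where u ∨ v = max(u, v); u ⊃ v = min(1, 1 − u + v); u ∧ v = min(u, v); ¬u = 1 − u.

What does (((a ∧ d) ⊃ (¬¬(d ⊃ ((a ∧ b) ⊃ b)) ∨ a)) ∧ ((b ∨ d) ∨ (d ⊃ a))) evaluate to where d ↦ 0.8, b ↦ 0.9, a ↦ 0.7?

(a ∧ d) = min(0.7, 0.8) = 0.7
(a ∧ b) = min(0.7, 0.9) = 0.7
((a ∧ b) ⊃ b): min(1, 1 − 0.7 + 0.9) = 1
(d ⊃ ((a ∧ b) ⊃ b)): min(1, 1 − 0.8 + 1) = 1
¬(d ⊃ ((a ∧ b) ⊃ b)): Łukasiewicz ¬ gives 1 − 1 = 0
¬¬(d ⊃ ((a ∧ b) ⊃ b)): Łukasiewicz ¬ gives 1 − 0 = 1
(¬¬(d ⊃ ((a ∧ b) ⊃ b)) ∨ a) = max(1, 0.7) = 1
((a ∧ d) ⊃ (¬¬(d ⊃ ((a ∧ b) ⊃ b)) ∨ a)): min(1, 1 − 0.7 + 1) = 1
(b ∨ d) = max(0.9, 0.8) = 0.9
(d ⊃ a): min(1, 1 − 0.8 + 0.7) = 0.9
((b ∨ d) ∨ (d ⊃ a)) = max(0.9, 0.9) = 0.9
(((a ∧ d) ⊃ (¬¬(d ⊃ ((a ∧ b) ⊃ b)) ∨ a)) ∧ ((b ∨ d) ∨ (d ⊃ a))) = min(1, 0.9) = 0.9

0.90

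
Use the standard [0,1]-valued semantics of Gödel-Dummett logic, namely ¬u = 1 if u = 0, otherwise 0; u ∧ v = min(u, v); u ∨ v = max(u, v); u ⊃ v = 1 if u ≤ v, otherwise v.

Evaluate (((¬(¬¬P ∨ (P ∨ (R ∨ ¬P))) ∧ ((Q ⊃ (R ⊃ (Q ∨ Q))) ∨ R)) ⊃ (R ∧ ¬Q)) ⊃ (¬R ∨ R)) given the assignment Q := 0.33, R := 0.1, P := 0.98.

¬P: Gödel ¬ of 0.98 = 0 (operand ≠ 0)
¬¬P: Gödel ¬ of 0 = 1 (operand is 0)
¬P: Gödel ¬ of 0.98 = 0 (operand ≠ 0)
(R ∨ ¬P) = max(0.1, 0) = 0.1
(P ∨ (R ∨ ¬P)) = max(0.98, 0.1) = 0.98
(¬¬P ∨ (P ∨ (R ∨ ¬P))) = max(1, 0.98) = 1
¬(¬¬P ∨ (P ∨ (R ∨ ¬P))): Gödel ¬ of 1 = 0 (operand ≠ 0)
(Q ∨ Q) = max(0.33, 0.33) = 0.33
(R ⊃ (Q ∨ Q)): 0.1 ≤ 0.33, so result = 1
(Q ⊃ (R ⊃ (Q ∨ Q))): 0.33 ≤ 1, so result = 1
((Q ⊃ (R ⊃ (Q ∨ Q))) ∨ R) = max(1, 0.1) = 1
(¬(¬¬P ∨ (P ∨ (R ∨ ¬P))) ∧ ((Q ⊃ (R ⊃ (Q ∨ Q))) ∨ R)) = min(0, 1) = 0
¬Q: Gödel ¬ of 0.33 = 0 (operand ≠ 0)
(R ∧ ¬Q) = min(0.1, 0) = 0
((¬(¬¬P ∨ (P ∨ (R ∨ ¬P))) ∧ ((Q ⊃ (R ⊃ (Q ∨ Q))) ∨ R)) ⊃ (R ∧ ¬Q)): 0 ≤ 0, so result = 1
¬R: Gödel ¬ of 0.1 = 0 (operand ≠ 0)
(¬R ∨ R) = max(0, 0.1) = 0.1
(((¬(¬¬P ∨ (P ∨ (R ∨ ¬P))) ∧ ((Q ⊃ (R ⊃ (Q ∨ Q))) ∨ R)) ⊃ (R ∧ ¬Q)) ⊃ (¬R ∨ R)): 1 > 0.1, so result = 0.1

0.10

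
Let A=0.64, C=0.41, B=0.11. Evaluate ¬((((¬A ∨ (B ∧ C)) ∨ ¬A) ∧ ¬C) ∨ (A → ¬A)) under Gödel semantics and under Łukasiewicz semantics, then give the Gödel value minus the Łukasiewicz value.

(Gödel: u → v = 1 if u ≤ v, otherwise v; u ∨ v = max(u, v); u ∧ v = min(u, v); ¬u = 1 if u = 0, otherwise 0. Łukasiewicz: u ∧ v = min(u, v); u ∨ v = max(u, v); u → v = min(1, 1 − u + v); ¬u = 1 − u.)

Gödel evaluation:
  ¬A: Gödel ¬ of 0.64 = 0 (operand ≠ 0)
  (B ∧ C) = min(0.11, 0.41) = 0.11
  (¬A ∨ (B ∧ C)) = max(0, 0.11) = 0.11
  ¬A: Gödel ¬ of 0.64 = 0 (operand ≠ 0)
  ((¬A ∨ (B ∧ C)) ∨ ¬A) = max(0.11, 0) = 0.11
  ¬C: Gödel ¬ of 0.41 = 0 (operand ≠ 0)
  (((¬A ∨ (B ∧ C)) ∨ ¬A) ∧ ¬C) = min(0.11, 0) = 0
  ¬A: Gödel ¬ of 0.64 = 0 (operand ≠ 0)
  (A → ¬A): 0.64 > 0, so result = 0
  ((((¬A ∨ (B ∧ C)) ∨ ¬A) ∧ ¬C) ∨ (A → ¬A)) = max(0, 0) = 0
  ¬((((¬A ∨ (B ∧ C)) ∨ ¬A) ∧ ¬C) ∨ (A → ¬A)): Gödel ¬ of 0 = 1 (operand is 0)
  Gödel value = 1
Łukasiewicz evaluation:
  ¬A: Łukasiewicz ¬ gives 1 − 0.64 = 0.36
  (B ∧ C) = min(0.11, 0.41) = 0.11
  (¬A ∨ (B ∧ C)) = max(0.36, 0.11) = 0.36
  ¬A: Łukasiewicz ¬ gives 1 − 0.64 = 0.36
  ((¬A ∨ (B ∧ C)) ∨ ¬A) = max(0.36, 0.36) = 0.36
  ¬C: Łukasiewicz ¬ gives 1 − 0.41 = 0.59
  (((¬A ∨ (B ∧ C)) ∨ ¬A) ∧ ¬C) = min(0.36, 0.59) = 0.36
  ¬A: Łukasiewicz ¬ gives 1 − 0.64 = 0.36
  (A → ¬A): min(1, 1 − 0.64 + 0.36) = 0.72
  ((((¬A ∨ (B ∧ C)) ∨ ¬A) ∧ ¬C) ∨ (A → ¬A)) = max(0.36, 0.72) = 0.72
  ¬((((¬A ∨ (B ∧ C)) ∨ ¬A) ∧ ¬C) ∨ (A → ¬A)): Łukasiewicz ¬ gives 1 − 0.72 = 0.28
  Łukasiewicz value = 0.28
Difference: 1 − 0.28 = 0.72

0.72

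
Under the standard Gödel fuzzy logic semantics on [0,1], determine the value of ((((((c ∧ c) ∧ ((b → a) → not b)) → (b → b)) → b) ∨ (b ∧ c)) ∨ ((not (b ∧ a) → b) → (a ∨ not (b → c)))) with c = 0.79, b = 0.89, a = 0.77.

(c ∧ c) = min(0.79, 0.79) = 0.79
(b → a): 0.89 > 0.77, so result = 0.77
not b: Gödel ¬ of 0.89 = 0 (operand ≠ 0)
((b → a) → not b): 0.77 > 0, so result = 0
((c ∧ c) ∧ ((b → a) → not b)) = min(0.79, 0) = 0
(b → b): 0.89 ≤ 0.89, so result = 1
(((c ∧ c) ∧ ((b → a) → not b)) → (b → b)): 0 ≤ 1, so result = 1
((((c ∧ c) ∧ ((b → a) → not b)) → (b → b)) → b): 1 > 0.89, so result = 0.89
(b ∧ c) = min(0.89, 0.79) = 0.79
(((((c ∧ c) ∧ ((b → a) → not b)) → (b → b)) → b) ∨ (b ∧ c)) = max(0.89, 0.79) = 0.89
(b ∧ a) = min(0.89, 0.77) = 0.77
not (b ∧ a): Gödel ¬ of 0.77 = 0 (operand ≠ 0)
(not (b ∧ a) → b): 0 ≤ 0.89, so result = 1
(b → c): 0.89 > 0.79, so result = 0.79
not (b → c): Gödel ¬ of 0.79 = 0 (operand ≠ 0)
(a ∨ not (b → c)) = max(0.77, 0) = 0.77
((not (b ∧ a) → b) → (a ∨ not (b → c))): 1 > 0.77, so result = 0.77
((((((c ∧ c) ∧ ((b → a) → not b)) → (b → b)) → b) ∨ (b ∧ c)) ∨ ((not (b ∧ a) → b) → (a ∨ not (b → c)))) = max(0.89, 0.77) = 0.89

0.89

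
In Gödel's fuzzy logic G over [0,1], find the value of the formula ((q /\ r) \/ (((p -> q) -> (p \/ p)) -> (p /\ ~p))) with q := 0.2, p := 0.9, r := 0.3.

0.20

(q /\ r) = min(0.2, 0.3) = 0.2
(p -> q): 0.9 > 0.2, so result = 0.2
(p \/ p) = max(0.9, 0.9) = 0.9
((p -> q) -> (p \/ p)): 0.2 ≤ 0.9, so result = 1
~p: Gödel ¬ of 0.9 = 0 (operand ≠ 0)
(p /\ ~p) = min(0.9, 0) = 0
(((p -> q) -> (p \/ p)) -> (p /\ ~p)): 1 > 0, so result = 0
((q /\ r) \/ (((p -> q) -> (p \/ p)) -> (p /\ ~p))) = max(0.2, 0) = 0.2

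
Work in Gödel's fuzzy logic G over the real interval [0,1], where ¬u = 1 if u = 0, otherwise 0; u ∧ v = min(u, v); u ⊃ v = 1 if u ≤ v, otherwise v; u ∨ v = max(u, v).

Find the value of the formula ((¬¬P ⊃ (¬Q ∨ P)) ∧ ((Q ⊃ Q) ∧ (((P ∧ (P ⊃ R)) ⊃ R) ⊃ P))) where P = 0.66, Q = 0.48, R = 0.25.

¬P: Gödel ¬ of 0.66 = 0 (operand ≠ 0)
¬¬P: Gödel ¬ of 0 = 1 (operand is 0)
¬Q: Gödel ¬ of 0.48 = 0 (operand ≠ 0)
(¬Q ∨ P) = max(0, 0.66) = 0.66
(¬¬P ⊃ (¬Q ∨ P)): 1 > 0.66, so result = 0.66
(Q ⊃ Q): 0.48 ≤ 0.48, so result = 1
(P ⊃ R): 0.66 > 0.25, so result = 0.25
(P ∧ (P ⊃ R)) = min(0.66, 0.25) = 0.25
((P ∧ (P ⊃ R)) ⊃ R): 0.25 ≤ 0.25, so result = 1
(((P ∧ (P ⊃ R)) ⊃ R) ⊃ P): 1 > 0.66, so result = 0.66
((Q ⊃ Q) ∧ (((P ∧ (P ⊃ R)) ⊃ R) ⊃ P)) = min(1, 0.66) = 0.66
((¬¬P ⊃ (¬Q ∨ P)) ∧ ((Q ⊃ Q) ∧ (((P ∧ (P ⊃ R)) ⊃ R) ⊃ P))) = min(0.66, 0.66) = 0.66

0.66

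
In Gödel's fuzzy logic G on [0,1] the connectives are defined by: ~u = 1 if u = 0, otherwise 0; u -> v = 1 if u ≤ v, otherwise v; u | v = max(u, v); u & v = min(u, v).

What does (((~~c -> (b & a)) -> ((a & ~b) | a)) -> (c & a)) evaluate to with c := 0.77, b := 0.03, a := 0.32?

0.32

~c: Gödel ¬ of 0.77 = 0 (operand ≠ 0)
~~c: Gödel ¬ of 0 = 1 (operand is 0)
(b & a) = min(0.03, 0.32) = 0.03
(~~c -> (b & a)): 1 > 0.03, so result = 0.03
~b: Gödel ¬ of 0.03 = 0 (operand ≠ 0)
(a & ~b) = min(0.32, 0) = 0
((a & ~b) | a) = max(0, 0.32) = 0.32
((~~c -> (b & a)) -> ((a & ~b) | a)): 0.03 ≤ 0.32, so result = 1
(c & a) = min(0.77, 0.32) = 0.32
(((~~c -> (b & a)) -> ((a & ~b) | a)) -> (c & a)): 1 > 0.32, so result = 0.32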